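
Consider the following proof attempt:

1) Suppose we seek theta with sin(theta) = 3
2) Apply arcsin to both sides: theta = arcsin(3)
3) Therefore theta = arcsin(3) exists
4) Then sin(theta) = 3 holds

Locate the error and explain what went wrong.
Step 2: Apply arcsin to both sides: theta = arcsin(3)

Step 2 applies arcsin to 3. However, arcsin(x) is only defined for x in [-1, 1] because sin(theta) can only produce values in that range. Since |3| > 1, arcsin(3) is undefined. There is no angle whose sine equals 3.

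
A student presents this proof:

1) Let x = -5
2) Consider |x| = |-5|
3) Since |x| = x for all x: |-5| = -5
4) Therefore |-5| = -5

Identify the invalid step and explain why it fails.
Step 3: Since |x| = x for all x: |-5| = -5

Step 3 incorrectly states that |x| = x for all x. The correct definition is |x| = x when x >= 0, and |x| = -x when x < 0. Since -5 < 0, we have |-5| = -(-5) = 5, not -5.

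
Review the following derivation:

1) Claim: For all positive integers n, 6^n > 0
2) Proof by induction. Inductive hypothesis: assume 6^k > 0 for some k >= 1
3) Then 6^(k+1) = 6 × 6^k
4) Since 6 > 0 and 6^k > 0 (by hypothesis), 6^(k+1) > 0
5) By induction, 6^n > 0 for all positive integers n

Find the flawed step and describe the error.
Step 5: By induction, 6^n > 0 for all positive integers n

Step 5 concludes the proof by induction, but no base case was ever established. A valid induction proof requires: (1) a base case proving 6^1 > 0, and (2) an inductive step showing IF 6^k > 0 THEN 6^(k+1) > 0. Steps 2-4 correctly establish the inductive step, but without the base case the conclusion in step 5 does not follow.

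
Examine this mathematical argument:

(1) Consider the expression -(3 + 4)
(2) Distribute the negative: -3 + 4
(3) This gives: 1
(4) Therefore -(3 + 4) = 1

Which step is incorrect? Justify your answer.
Step 2: Distribute the negative: -3 + 4

Step 2 incorrectly distributes the negative sign. The correct distribution is -(3 + 4) = -3 - 4 = -7. The negative must be applied to both terms, not just the first. The error treats -(3 + 4) as -3 + 4, which equals 1 instead of -7.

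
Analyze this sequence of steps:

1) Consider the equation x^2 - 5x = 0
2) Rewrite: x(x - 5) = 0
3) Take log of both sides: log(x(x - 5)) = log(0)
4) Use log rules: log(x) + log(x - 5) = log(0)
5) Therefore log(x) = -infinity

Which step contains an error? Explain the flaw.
Step 3: Take log of both sides: log(x(x - 5)) = log(0)

Step 3 takes the logarithm of both sides, resulting in log(0) on the right side. The logarithm is only defined for positive numbers; log(0) is undefined (approaches negative infinity). This operation is invalid.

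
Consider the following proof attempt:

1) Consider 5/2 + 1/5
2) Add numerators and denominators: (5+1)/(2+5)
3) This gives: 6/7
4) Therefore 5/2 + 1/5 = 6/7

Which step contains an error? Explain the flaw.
Step 2: Add numerators and denominators: (5+1)/(2+5)

Step 2 incorrectly adds fractions by separately adding numerators and denominators. This is wrong. The correct method requires a common denominator: 5/2 + 1/5 = (5×5 + 1×2)/(2×5) = 27/10 = 27/10. The method used gives 6/7, which is different.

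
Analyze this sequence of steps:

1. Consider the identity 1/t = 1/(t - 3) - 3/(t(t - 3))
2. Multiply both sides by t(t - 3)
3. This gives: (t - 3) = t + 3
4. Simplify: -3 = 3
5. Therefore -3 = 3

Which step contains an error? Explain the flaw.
Step 3: This gives: (t - 3) = t + 3

Step 3 makes a sign error when clearing denominators. Multiplying -3/(t(t - 3)) by t(t - 3) gives -3, not +3. The correct result is (t - 3) = t - 3, which is trivially true, not (t - 3) = t + 3. (Step 1 is a valid identity: 1/(t - 3) - 3/(t(t - 3)) = (t - 3)/(t(t - 3)) = 1/t.)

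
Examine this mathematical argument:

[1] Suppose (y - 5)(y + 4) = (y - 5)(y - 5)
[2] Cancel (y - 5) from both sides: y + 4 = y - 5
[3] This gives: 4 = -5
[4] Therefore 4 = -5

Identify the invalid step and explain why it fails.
Step 2: Cancel (y - 5) from both sides: y + 4 = y - 5

Step 2 cancels (y - 5) from both sides. This is only valid if (y - 5) ≠ 0, i.e., y ≠ 5. When y = 5, both sides equal zero regardless of the other factors. The correct approach requires considering y = 5 as a separate case.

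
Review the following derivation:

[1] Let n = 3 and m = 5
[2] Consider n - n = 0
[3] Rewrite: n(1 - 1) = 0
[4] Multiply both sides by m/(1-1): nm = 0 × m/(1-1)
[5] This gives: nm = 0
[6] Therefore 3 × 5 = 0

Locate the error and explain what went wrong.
Step 4: Multiply both sides by m/(1-1): nm = 0 × m/(1-1)

Step 4 multiplies both sides by m/(1-1). However, 1-1 = 0, so this is multiplication by m/0, which is undefined. We cannot multiply by an undefined expression.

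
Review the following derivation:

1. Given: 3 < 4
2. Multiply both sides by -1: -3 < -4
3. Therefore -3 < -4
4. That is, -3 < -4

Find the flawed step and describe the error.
Step 2: Multiply both sides by -1: -3 < -4

Step 2 multiplies both sides by -1 but fails to reverse the inequality sign. When multiplying (or dividing) an inequality by a negative number, the direction must be reversed. Since 3 < 4, we should get -3 > -4, i.e., -3 > -4.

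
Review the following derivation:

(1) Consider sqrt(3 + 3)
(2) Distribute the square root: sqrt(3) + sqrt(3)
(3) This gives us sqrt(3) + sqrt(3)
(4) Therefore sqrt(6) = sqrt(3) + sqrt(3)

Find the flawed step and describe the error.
Step 2: Distribute the square root: sqrt(3) + sqrt(3)

Step 2 incorrectly 'distributes' the square root over addition. The square root function does not distribute: sqrt(a + b) ≠ sqrt(a) + sqrt(b). In fact, sqrt(3 + 3) = sqrt(6) ≈ 2.4495, while sqrt(3) + sqrt(3) ≈ 3.4641.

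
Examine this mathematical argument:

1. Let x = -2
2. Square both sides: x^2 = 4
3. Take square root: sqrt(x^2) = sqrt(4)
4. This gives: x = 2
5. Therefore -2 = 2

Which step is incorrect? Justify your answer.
Step 4: This gives: x = 2

Step 4 incorrectly states that sqrt(x^2) = x. The correct identity is sqrt(x^2) = |x|. Since x = -2 < 0, we have sqrt(x^2) = |-2| = 2, not x = -2.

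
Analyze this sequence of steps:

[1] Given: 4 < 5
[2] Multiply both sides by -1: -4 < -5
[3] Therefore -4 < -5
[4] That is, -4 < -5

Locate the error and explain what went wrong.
Step 2: Multiply both sides by -1: -4 < -5

Step 2 multiplies both sides by -1 but fails to reverse the inequality sign. When multiplying (or dividing) an inequality by a negative number, the direction must be reversed. Since 4 < 5, we should get -4 > -5, i.e., -4 > -5.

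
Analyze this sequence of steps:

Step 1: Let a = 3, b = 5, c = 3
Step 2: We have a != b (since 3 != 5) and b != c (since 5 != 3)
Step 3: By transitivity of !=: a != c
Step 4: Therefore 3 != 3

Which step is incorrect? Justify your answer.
Step 3: By transitivity of !=: a != c

Step 3 incorrectly applies transitivity to the '!=' relation. Transitivity states: if a R b and b R c, then a R c. However, '!=' is not transitive. Counterexample: 3 != 5 and 5 != 3, but 3 = 3 (both equal 3). Transitivity holds for relations like <, <=, =, but not for !=.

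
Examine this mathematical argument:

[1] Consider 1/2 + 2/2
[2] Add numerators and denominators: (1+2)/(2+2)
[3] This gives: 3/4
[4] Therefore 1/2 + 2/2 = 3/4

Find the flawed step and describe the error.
Step 2: Add numerators and denominators: (1+2)/(2+2)

Step 2 incorrectly adds fractions by separately adding numerators and denominators. This is wrong. The correct method requires a common denominator: 1/2 + 2/2 = (1×2 + 2×2)/(2×2) = 6/4 = 3/2. The method used gives 3/4, which is different.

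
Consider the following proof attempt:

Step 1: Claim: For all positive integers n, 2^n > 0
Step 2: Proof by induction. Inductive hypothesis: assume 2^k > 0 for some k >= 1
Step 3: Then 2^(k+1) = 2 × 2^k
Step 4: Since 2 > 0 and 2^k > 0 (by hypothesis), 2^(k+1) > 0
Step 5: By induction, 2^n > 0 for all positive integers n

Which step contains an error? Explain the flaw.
Step 5: By induction, 2^n > 0 for all positive integers n

Step 5 concludes the proof by induction, but no base case was ever established. A valid induction proof requires: (1) a base case proving 2^1 > 0, and (2) an inductive step showing IF 2^k > 0 THEN 2^(k+1) > 0. Steps 2-4 correctly establish the inductive step, but without the base case the conclusion in step 5 does not follow.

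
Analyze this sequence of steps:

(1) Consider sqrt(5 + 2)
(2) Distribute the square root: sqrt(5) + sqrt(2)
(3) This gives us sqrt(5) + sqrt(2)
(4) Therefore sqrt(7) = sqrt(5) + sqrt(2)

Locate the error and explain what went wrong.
Step 2: Distribute the square root: sqrt(5) + sqrt(2)

Step 2 incorrectly 'distributes' the square root over addition. The square root function does not distribute: sqrt(a + b) ≠ sqrt(a) + sqrt(b). In fact, sqrt(5 + 2) = sqrt(7) ≈ 2.6458, while sqrt(5) + sqrt(2) ≈ 3.6503.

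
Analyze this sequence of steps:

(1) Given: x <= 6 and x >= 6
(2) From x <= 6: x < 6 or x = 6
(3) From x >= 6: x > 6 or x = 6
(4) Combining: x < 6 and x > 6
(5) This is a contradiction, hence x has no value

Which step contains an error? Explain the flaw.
Step 4: Combining: x < 6 and x > 6

Step 4 incorrectly combines the conditions. From x <= 6 and x >= 6, the intersection is x = 6. The error treats the 'or' cases as 'and' requirements. The correct conclusion is that x = 6 is the unique solution, not that no solution exists.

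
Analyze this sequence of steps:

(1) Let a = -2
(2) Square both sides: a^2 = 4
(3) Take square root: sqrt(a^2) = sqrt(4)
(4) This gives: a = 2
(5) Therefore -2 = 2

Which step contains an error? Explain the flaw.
Step 4: This gives: a = 2

Step 4 incorrectly states that sqrt(a^2) = a. The correct identity is sqrt(a^2) = |a|. Since a = -2 < 0, we have sqrt(a^2) = |-2| = 2, not a = -2.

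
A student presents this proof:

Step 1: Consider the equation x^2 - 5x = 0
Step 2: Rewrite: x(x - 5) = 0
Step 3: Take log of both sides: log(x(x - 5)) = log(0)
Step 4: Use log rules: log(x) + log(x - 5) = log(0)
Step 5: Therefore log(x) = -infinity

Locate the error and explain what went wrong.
Step 3: Take log of both sides: log(x(x - 5)) = log(0)

Step 3 takes the logarithm of both sides, resulting in log(0) on the right side. The logarithm is only defined for positive numbers; log(0) is undefined (approaches negative infinity). This operation is invalid.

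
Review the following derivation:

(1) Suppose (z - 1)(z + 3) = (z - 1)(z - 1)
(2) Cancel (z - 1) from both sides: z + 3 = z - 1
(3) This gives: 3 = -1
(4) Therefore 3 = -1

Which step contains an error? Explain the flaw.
Step 2: Cancel (z - 1) from both sides: z + 3 = z - 1

Step 2 cancels (z - 1) from both sides. This is only valid if (z - 1) ≠ 0, i.e., z ≠ 1. When z = 1, both sides equal zero regardless of the other factors. The correct approach requires considering z = 1 as a separate case.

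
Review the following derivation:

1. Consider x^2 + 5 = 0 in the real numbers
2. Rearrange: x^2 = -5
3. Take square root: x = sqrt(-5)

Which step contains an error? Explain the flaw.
Step 3: Take square root: x = sqrt(-5)

Step 3 takes the square root of -5, which is negative. In the real number system, the square root of a negative number is undefined. The equation x^2 + 5 = 0 has no real solutions. Square roots of negative numbers only exist in the complex numbers.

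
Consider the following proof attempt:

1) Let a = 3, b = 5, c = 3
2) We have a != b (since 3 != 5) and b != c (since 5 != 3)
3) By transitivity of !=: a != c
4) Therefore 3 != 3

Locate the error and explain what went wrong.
Step 3: By transitivity of !=: a != c

Step 3 incorrectly applies transitivity to the '!=' relation. Transitivity states: if a R b and b R c, then a R c. However, '!=' is not transitive. Counterexample: 3 != 5 and 5 != 3, but 3 = 3 (both equal 3). Transitivity holds for relations like <, <=, =, but not for !=.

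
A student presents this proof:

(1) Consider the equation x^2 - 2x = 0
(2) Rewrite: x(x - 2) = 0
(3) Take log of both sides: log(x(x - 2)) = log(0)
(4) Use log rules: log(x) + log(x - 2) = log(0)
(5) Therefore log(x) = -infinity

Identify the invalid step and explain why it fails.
Step 3: Take log of both sides: log(x(x - 2)) = log(0)

Step 3 takes the logarithm of both sides, resulting in log(0) on the right side. The logarithm is only defined for positive numbers; log(0) is undefined (approaches negative infinity). This operation is invalid.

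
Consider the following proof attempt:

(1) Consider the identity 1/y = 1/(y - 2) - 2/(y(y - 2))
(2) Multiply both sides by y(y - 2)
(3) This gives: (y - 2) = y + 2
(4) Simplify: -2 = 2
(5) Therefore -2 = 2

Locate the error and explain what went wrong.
Step 3: This gives: (y - 2) = y + 2

Step 3 makes a sign error when clearing denominators. Multiplying -2/(y(y - 2)) by y(y - 2) gives -2, not +2. The correct result is (y - 2) = y - 2, which is trivially true, not (y - 2) = y + 2. (Step 1 is a valid identity: 1/(y - 2) - 2/(y(y - 2)) = (y - 2)/(y(y - 2)) = 1/y.)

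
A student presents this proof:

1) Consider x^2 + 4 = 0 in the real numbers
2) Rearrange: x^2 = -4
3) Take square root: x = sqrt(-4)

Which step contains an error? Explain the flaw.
Step 3: Take square root: x = sqrt(-4)

Step 3 takes the square root of -4, which is negative. In the real number system, the square root of a negative number is undefined. The equation x^2 + 4 = 0 has no real solutions. Square roots of negative numbers only exist in the complex numbers.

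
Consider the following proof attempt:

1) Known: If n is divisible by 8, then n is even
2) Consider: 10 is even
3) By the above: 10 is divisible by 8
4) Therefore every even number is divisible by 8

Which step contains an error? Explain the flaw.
Step 3: By the above: 10 is divisible by 8

Step 3 commits the fallacy of affirming the consequent. The known fact 'divisible by 8 → even' does NOT imply 'even → divisible by 8'. That would be the converse, which is false. For example, 10 is even but 10 ÷ 8 = 1.25, which is not an integer.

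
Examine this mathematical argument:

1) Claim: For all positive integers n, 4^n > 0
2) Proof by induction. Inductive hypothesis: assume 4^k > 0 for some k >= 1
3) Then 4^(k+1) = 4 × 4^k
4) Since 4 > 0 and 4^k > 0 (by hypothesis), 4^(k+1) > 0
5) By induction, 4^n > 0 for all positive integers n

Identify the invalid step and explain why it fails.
Step 5: By induction, 4^n > 0 for all positive integers n

Step 5 concludes the proof by induction, but no base case was ever established. A valid induction proof requires: (1) a base case proving 4^1 > 0, and (2) an inductive step showing IF 4^k > 0 THEN 4^(k+1) > 0. Steps 2-4 correctly establish the inductive step, but without the base case the conclusion in step 5 does not follow.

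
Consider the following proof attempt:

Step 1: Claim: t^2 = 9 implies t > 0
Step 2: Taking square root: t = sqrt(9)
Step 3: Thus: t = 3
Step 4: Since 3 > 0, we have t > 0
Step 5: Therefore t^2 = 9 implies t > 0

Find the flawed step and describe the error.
Step 2: Taking square root: t = sqrt(9)

Step 2 takes the square root and assumes the positive root only. The equation t^2 = 9 actually has two solutions: t = 3 and t = -3. The proof silently assumes t > 0 without justification, then uses this assumption to conclude t > 0, which is circular. The counterexample t = -3 shows the claim is false.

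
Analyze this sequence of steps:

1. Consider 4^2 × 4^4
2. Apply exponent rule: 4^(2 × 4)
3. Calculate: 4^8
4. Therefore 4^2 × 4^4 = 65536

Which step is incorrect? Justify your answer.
Step 2: Apply exponent rule: 4^(2 × 4)

Step 2 incorrectly states that a^b × a^c = a^(b×c). The correct rule is a^b × a^c = a^(b+c). The actual value is 4^2 × 4^4 = 4^6 = 4096, not 4^8 = 65536.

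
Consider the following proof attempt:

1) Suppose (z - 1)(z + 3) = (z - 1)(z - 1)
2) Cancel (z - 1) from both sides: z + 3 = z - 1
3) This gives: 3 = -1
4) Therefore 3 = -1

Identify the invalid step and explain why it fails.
Step 2: Cancel (z - 1) from both sides: z + 3 = z - 1

Step 2 cancels (z - 1) from both sides. This is only valid if (z - 1) ≠ 0, i.e., z ≠ 1. When z = 1, both sides equal zero regardless of the other factors. The correct approach requires considering z = 1 as a separate case.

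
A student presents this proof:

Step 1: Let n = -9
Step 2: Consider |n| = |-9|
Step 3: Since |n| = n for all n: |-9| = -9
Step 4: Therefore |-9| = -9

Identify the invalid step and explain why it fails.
Step 3: Since |n| = n for all n: |-9| = -9

Step 3 incorrectly states that |n| = n for all n. The correct definition is |n| = n when n >= 0, and |n| = -n when n < 0. Since -9 < 0, we have |-9| = -(-9) = 9, not -9.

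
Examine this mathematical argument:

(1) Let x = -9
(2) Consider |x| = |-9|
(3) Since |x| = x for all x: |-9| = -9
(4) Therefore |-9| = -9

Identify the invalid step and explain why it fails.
Step 3: Since |x| = x for all x: |-9| = -9

Step 3 incorrectly states that |x| = x for all x. The correct definition is |x| = x when x >= 0, and |x| = -x when x < 0. Since -9 < 0, we have |-9| = -(-9) = 9, not -9.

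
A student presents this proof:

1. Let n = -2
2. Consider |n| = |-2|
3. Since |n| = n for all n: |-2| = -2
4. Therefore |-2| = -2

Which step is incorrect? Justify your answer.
Step 3: Since |n| = n for all n: |-2| = -2

Step 3 incorrectly states that |n| = n for all n. The correct definition is |n| = n when n >= 0, and |n| = -n when n < 0. Since -2 < 0, we have |-2| = -(-2) = 2, not -2.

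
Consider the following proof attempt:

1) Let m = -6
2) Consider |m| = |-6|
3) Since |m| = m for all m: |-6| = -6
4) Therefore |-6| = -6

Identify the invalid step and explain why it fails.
Step 3: Since |m| = m for all m: |-6| = -6

Step 3 incorrectly states that |m| = m for all m. The correct definition is |m| = m when m >= 0, and |m| = -m when m < 0. Since -6 < 0, we have |-6| = -(-6) = 6, not -6.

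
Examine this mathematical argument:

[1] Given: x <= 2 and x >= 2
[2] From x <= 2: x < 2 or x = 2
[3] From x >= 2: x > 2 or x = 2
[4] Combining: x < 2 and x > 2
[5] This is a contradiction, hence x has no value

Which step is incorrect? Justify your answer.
Step 4: Combining: x < 2 and x > 2

Step 4 incorrectly combines the conditions. From x <= 2 and x >= 2, the intersection is x = 2. The error treats the 'or' cases as 'and' requirements. The correct conclusion is that x = 2 is the unique solution, not that no solution exists.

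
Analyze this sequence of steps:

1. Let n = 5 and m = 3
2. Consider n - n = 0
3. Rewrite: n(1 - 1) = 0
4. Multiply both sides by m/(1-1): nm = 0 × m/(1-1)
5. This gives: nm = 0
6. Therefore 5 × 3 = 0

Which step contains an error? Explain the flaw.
Step 4: Multiply both sides by m/(1-1): nm = 0 × m/(1-1)

Step 4 multiplies both sides by m/(1-1). However, 1-1 = 0, so this is multiplication by m/0, which is undefined. We cannot multiply by an undefined expression.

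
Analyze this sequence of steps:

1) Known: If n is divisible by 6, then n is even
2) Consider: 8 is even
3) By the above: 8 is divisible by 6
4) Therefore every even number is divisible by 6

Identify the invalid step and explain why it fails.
Step 3: By the above: 8 is divisible by 6

Step 3 commits the fallacy of affirming the consequent. The known fact 'divisible by 6 → even' does NOT imply 'even → divisible by 6'. That would be the converse, which is false. For example, 8 is even but 8 ÷ 6 = 1.33, which is not an integer.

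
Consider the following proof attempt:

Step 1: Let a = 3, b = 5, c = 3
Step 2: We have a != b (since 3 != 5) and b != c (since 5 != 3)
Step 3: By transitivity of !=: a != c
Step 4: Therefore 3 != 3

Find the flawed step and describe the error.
Step 3: By transitivity of !=: a != c

Step 3 incorrectly applies transitivity to the '!=' relation. Transitivity states: if a R b and b R c, then a R c. However, '!=' is not transitive. Counterexample: 3 != 5 and 5 != 3, but 3 = 3 (both equal 3). Transitivity holds for relations like <, <=, =, but not for !=.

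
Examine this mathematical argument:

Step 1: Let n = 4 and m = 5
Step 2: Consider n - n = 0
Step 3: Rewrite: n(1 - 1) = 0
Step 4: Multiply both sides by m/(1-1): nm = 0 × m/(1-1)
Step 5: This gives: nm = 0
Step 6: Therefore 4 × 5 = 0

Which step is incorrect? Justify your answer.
Step 4: Multiply both sides by m/(1-1): nm = 0 × m/(1-1)

Step 4 multiplies both sides by m/(1-1). However, 1-1 = 0, so this is multiplication by m/0, which is undefined. We cannot multiply by an undefined expression.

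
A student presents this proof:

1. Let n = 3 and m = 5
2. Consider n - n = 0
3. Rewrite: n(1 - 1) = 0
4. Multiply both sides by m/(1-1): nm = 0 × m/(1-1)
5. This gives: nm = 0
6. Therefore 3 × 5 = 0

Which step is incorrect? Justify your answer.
Step 4: Multiply both sides by m/(1-1): nm = 0 × m/(1-1)

Step 4 multiplies both sides by m/(1-1). However, 1-1 = 0, so this is multiplication by m/0, which is undefined. We cannot multiply by an undefined expression.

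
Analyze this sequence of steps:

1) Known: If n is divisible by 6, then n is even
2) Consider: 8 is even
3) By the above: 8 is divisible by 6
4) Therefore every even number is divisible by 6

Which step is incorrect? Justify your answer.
Step 3: By the above: 8 is divisible by 6

Step 3 commits the fallacy of affirming the consequent. The known fact 'divisible by 6 → even' does NOT imply 'even → divisible by 6'. That would be the converse, which is false. For example, 8 is even but 8 ÷ 6 = 1.33, which is not an integer.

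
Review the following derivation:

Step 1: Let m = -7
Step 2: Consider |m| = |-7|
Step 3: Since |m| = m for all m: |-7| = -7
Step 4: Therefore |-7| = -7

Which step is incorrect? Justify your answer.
Step 3: Since |m| = m for all m: |-7| = -7

Step 3 incorrectly states that |m| = m for all m. The correct definition is |m| = m when m >= 0, and |m| = -m when m < 0. Since -7 < 0, we have |-7| = -(-7) = 7, not -7.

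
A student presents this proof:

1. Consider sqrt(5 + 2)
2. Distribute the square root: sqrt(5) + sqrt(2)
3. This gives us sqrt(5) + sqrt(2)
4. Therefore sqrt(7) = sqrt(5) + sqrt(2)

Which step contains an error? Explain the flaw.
Step 2: Distribute the square root: sqrt(5) + sqrt(2)

Step 2 incorrectly 'distributes' the square root over addition. The square root function does not distribute: sqrt(a + b) ≠ sqrt(a) + sqrt(b). In fact, sqrt(5 + 2) = sqrt(7) ≈ 2.6458, while sqrt(5) + sqrt(2) ≈ 3.6503.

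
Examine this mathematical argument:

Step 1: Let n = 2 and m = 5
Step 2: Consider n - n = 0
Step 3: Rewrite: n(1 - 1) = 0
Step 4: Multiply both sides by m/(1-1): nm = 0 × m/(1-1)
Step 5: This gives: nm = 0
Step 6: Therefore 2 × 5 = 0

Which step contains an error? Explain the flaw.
Step 4: Multiply both sides by m/(1-1): nm = 0 × m/(1-1)

Step 4 multiplies both sides by m/(1-1). However, 1-1 = 0, so this is multiplication by m/0, which is undefined. We cannot multiply by an undefined expression.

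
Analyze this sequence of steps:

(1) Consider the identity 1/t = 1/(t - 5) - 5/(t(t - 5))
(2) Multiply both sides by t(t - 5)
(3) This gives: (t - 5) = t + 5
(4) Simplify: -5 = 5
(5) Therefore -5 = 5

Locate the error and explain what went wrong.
Step 3: This gives: (t - 5) = t + 5

Step 3 makes a sign error when clearing denominators. Multiplying -5/(t(t - 5)) by t(t - 5) gives -5, not +5. The correct result is (t - 5) = t - 5, which is trivially true, not (t - 5) = t + 5. (Step 1 is a valid identity: 1/(t - 5) - 5/(t(t - 5)) = (t - 5)/(t(t - 5)) = 1/t.)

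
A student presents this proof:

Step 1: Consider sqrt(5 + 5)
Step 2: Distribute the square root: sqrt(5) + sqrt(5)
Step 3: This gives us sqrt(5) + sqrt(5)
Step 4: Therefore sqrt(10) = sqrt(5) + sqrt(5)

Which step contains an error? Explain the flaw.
Step 2: Distribute the square root: sqrt(5) + sqrt(5)

Step 2 incorrectly 'distributes' the square root over addition. The square root function does not distribute: sqrt(a + b) ≠ sqrt(a) + sqrt(b). In fact, sqrt(5 + 5) = sqrt(10) ≈ 3.1623, while sqrt(5) + sqrt(5) ≈ 4.4721.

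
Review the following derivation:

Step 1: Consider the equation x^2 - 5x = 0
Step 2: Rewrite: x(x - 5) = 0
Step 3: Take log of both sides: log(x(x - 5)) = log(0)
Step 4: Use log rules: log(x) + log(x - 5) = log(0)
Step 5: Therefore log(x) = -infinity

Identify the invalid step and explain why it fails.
Step 3: Take log of both sides: log(x(x - 5)) = log(0)

Step 3 takes the logarithm of both sides, resulting in log(0) on the right side. The logarithm is only defined for positive numbers; log(0) is undefined (approaches negative infinity). This operation is invalid.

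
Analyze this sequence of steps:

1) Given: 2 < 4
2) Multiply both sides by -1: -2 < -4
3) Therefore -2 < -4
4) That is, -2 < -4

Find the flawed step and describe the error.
Step 2: Multiply both sides by -1: -2 < -4

Step 2 multiplies both sides by -1 but fails to reverse the inequality sign. When multiplying (or dividing) an inequality by a negative number, the direction must be reversed. Since 2 < 4, we should get -2 > -4, i.e., -2 > -4.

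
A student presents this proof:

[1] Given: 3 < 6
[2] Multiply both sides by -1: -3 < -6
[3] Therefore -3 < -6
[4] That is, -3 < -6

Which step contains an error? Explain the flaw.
Step 2: Multiply both sides by -1: -3 < -6

Step 2 multiplies both sides by -1 but fails to reverse the inequality sign. When multiplying (or dividing) an inequality by a negative number, the direction must be reversed. Since 3 < 6, we should get -3 > -6, i.e., -3 > -6.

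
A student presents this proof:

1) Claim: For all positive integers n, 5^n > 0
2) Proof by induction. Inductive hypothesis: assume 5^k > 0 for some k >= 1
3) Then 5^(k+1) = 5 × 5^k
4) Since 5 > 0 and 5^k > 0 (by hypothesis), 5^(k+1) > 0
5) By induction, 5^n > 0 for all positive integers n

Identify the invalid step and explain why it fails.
Step 5: By induction, 5^n > 0 for all positive integers n

Step 5 concludes the proof by induction, but no base case was ever established. A valid induction proof requires: (1) a base case proving 5^1 > 0, and (2) an inductive step showing IF 5^k > 0 THEN 5^(k+1) > 0. Steps 2-4 correctly establish the inductive step, but without the base case the conclusion in step 5 does not follow.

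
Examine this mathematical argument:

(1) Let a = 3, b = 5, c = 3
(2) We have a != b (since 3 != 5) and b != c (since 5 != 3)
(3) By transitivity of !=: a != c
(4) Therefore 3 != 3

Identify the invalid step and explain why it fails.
Step 3: By transitivity of !=: a != c

Step 3 incorrectly applies transitivity to the '!=' relation. Transitivity states: if a R b and b R c, then a R c. However, '!=' is not transitive. Counterexample: 3 != 5 and 5 != 3, but 3 = 3 (both equal 3). Transitivity holds for relations like <, <=, =, but not for !=.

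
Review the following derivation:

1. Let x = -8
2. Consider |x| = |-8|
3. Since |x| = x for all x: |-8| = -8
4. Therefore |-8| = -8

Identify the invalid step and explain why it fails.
Step 3: Since |x| = x for all x: |-8| = -8

Step 3 incorrectly states that |x| = x for all x. The correct definition is |x| = x when x >= 0, and |x| = -x when x < 0. Since -8 < 0, we have |-8| = -(-8) = 8, not -8.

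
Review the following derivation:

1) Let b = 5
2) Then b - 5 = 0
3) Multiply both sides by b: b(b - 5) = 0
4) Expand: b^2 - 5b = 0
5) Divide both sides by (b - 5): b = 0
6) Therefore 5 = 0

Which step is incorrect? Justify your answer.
Step 5: Divide both sides by (b - 5): b = 0

Step 5 divides both sides by (b - 5). However, since b = 5, we have (b - 5) = 0. Division by zero is undefined, making this step invalid.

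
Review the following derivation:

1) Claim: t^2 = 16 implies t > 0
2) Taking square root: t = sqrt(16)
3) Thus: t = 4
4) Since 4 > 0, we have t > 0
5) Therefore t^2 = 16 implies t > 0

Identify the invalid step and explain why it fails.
Step 2: Taking square root: t = sqrt(16)

Step 2 takes the square root and assumes the positive root only. The equation t^2 = 16 actually has two solutions: t = 4 and t = -4. The proof silently assumes t > 0 without justification, then uses this assumption to conclude t > 0, which is circular. The counterexample t = -4 shows the claim is false.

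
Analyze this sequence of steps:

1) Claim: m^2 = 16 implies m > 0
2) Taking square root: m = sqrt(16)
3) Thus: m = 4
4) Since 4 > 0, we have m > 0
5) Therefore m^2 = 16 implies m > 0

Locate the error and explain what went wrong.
Step 2: Taking square root: m = sqrt(16)

Step 2 takes the square root and assumes the positive root only. The equation m^2 = 16 actually has two solutions: m = 4 and m = -4. The proof silently assumes m > 0 without justification, then uses this assumption to conclude m > 0, which is circular. The counterexample m = -4 shows the claim is false.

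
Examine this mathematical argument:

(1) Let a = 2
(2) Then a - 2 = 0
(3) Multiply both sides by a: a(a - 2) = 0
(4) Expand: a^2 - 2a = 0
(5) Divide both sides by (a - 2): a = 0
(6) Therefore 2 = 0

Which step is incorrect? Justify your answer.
Step 5: Divide both sides by (a - 2): a = 0

Step 5 divides both sides by (a - 2). However, since a = 2, we have (a - 2) = 0. Division by zero is undefined, making this step invalid.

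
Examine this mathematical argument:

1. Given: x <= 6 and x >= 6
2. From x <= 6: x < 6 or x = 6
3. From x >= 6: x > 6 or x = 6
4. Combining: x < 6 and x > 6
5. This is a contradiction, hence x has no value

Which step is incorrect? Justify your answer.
Step 4: Combining: x < 6 and x > 6

Step 4 incorrectly combines the conditions. From x <= 6 and x >= 6, the intersection is x = 6. The error treats the 'or' cases as 'and' requirements. The correct conclusion is that x = 6 is the unique solution, not that no solution exists.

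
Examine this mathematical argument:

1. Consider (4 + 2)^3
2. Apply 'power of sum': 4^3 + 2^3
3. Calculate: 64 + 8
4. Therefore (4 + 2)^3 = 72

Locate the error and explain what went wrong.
Step 2: Apply 'power of sum': 4^3 + 2^3

Step 2 incorrectly applies a non-existent rule '(a+b)^n = a^n + b^n'. This is false in general. The correct expansion uses the binomial theorem. The actual value is (4 + 2)^3 = 6^3 = 216, not 72.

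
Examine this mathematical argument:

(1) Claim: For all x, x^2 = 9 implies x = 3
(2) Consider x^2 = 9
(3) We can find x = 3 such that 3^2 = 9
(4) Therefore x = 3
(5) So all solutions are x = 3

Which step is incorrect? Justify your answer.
Step 4: Therefore x = 3

Step 4 incorrectly concludes that x = 3 is the only solution. The proof shows that x = 3 is A solution (existence), but does not show it is the ONLY solution (uniqueness). In fact, x = -3 is also a solution since (-3)^2 = 9. Finding one solution doesn't prove there are no others.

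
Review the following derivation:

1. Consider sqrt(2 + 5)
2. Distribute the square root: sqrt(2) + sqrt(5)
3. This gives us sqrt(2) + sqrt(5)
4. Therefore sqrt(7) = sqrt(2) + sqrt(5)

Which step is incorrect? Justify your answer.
Step 2: Distribute the square root: sqrt(2) + sqrt(5)

Step 2 incorrectly 'distributes' the square root over addition. The square root function does not distribute: sqrt(a + b) ≠ sqrt(a) + sqrt(b). In fact, sqrt(2 + 5) = sqrt(7) ≈ 2.6458, while sqrt(2) + sqrt(5) ≈ 3.6503.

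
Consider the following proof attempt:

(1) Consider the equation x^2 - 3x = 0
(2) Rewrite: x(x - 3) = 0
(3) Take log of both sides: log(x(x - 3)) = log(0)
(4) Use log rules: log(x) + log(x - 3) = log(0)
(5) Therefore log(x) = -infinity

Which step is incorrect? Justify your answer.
Step 3: Take log of both sides: log(x(x - 3)) = log(0)

Step 3 takes the logarithm of both sides, resulting in log(0) on the right side. The logarithm is only defined for positive numbers; log(0) is undefined (approaches negative infinity). This operation is invalid.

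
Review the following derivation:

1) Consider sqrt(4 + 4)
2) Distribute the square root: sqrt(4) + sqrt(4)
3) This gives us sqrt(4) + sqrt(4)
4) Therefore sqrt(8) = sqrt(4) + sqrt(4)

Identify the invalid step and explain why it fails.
Step 2: Distribute the square root: sqrt(4) + sqrt(4)

Step 2 incorrectly 'distributes' the square root over addition. The square root function does not distribute: sqrt(a + b) ≠ sqrt(a) + sqrt(b). In fact, sqrt(4 + 4) = sqrt(8) ≈ 2.8284, while sqrt(4) + sqrt(4) ≈ 4.0000.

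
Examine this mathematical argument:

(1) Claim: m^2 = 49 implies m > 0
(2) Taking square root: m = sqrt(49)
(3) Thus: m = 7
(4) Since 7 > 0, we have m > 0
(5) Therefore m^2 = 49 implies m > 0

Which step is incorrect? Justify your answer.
Step 2: Taking square root: m = sqrt(49)

Step 2 takes the square root and assumes the positive root only. The equation m^2 = 49 actually has two solutions: m = 7 and m = -7. The proof silently assumes m > 0 without justification, then uses this assumption to conclude m > 0, which is circular. The counterexample m = -7 shows the claim is false.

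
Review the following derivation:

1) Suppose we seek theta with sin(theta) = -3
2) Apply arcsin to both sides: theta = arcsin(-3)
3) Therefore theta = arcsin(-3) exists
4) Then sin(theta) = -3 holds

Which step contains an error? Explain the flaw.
Step 2: Apply arcsin to both sides: theta = arcsin(-3)

Step 2 applies arcsin to -3. However, arcsin(x) is only defined for x in [-1, 1] because sin(theta) can only produce values in that range. Since |-3| > 1, arcsin(-3) is undefined. There is no angle whose sine equals -3.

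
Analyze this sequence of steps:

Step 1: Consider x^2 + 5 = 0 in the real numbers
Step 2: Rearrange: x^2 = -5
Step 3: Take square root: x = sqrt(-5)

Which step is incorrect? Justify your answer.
Step 3: Take square root: x = sqrt(-5)

Step 3 takes the square root of -5, which is negative. In the real number system, the square root of a negative number is undefined. The equation x^2 + 5 = 0 has no real solutions. Square roots of negative numbers only exist in the complex numbers.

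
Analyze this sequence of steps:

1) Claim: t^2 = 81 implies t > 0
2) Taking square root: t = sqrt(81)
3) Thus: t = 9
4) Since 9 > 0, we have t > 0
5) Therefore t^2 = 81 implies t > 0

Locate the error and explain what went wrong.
Step 2: Taking square root: t = sqrt(81)

Step 2 takes the square root and assumes the positive root only. The equation t^2 = 81 actually has two solutions: t = 9 and t = -9. The proof silently assumes t > 0 without justification, then uses this assumption to conclude t > 0, which is circular. The counterexample t = -9 shows the claim is false.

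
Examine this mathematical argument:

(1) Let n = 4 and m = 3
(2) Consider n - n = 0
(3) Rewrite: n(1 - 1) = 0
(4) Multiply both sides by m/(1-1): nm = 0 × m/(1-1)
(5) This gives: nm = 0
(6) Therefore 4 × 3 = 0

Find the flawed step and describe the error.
Step 4: Multiply both sides by m/(1-1): nm = 0 × m/(1-1)

Step 4 multiplies both sides by m/(1-1). However, 1-1 = 0, so this is multiplication by m/0, which is undefined. We cannot multiply by an undefined expression.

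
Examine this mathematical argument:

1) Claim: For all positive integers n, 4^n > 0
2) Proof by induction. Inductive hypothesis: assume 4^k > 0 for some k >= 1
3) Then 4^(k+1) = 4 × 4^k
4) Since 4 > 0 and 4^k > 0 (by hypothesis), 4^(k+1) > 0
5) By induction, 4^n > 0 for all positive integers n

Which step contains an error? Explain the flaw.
Step 5: By induction, 4^n > 0 for all positive integers n

Step 5 concludes the proof by induction, but no base case was ever established. A valid induction proof requires: (1) a base case proving 4^1 > 0, and (2) an inductive step showing IF 4^k > 0 THEN 4^(k+1) > 0. Steps 2-4 correctly establish the inductive step, but without the base case the conclusion in step 5 does not follow.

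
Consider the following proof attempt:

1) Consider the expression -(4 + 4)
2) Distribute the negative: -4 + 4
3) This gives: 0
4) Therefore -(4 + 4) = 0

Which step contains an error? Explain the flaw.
Step 2: Distribute the negative: -4 + 4

Step 2 incorrectly distributes the negative sign. The correct distribution is -(4 + 4) = -4 - 4 = -8. The negative must be applied to both terms, not just the first. The error treats -(4 + 4) as -4 + 4, which equals 0 instead of -8.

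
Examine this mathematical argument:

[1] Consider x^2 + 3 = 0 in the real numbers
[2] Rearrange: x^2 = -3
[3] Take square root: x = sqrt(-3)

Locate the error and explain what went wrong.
Step 3: Take square root: x = sqrt(-3)

Step 3 takes the square root of -3, which is negative. In the real number system, the square root of a negative number is undefined. The equation x^2 + 3 = 0 has no real solutions. Square roots of negative numbers only exist in the complex numbers.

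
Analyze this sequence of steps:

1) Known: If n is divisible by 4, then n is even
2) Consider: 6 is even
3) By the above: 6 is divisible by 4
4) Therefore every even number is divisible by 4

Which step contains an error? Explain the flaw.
Step 3: By the above: 6 is divisible by 4

Step 3 commits the fallacy of affirming the consequent. The known fact 'divisible by 4 → even' does NOT imply 'even → divisible by 4'. That would be the converse, which is false. For example, 6 is even but 6 ÷ 4 = 1.50, which is not an integer.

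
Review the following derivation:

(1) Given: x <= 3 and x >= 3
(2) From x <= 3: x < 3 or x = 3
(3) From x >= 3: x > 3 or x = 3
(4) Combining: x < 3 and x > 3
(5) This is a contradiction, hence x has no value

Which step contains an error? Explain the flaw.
Step 4: Combining: x < 3 and x > 3

Step 4 incorrectly combines the conditions. From x <= 3 and x >= 3, the intersection is x = 3. The error treats the 'or' cases as 'and' requirements. The correct conclusion is that x = 3 is the unique solution, not that no solution exists.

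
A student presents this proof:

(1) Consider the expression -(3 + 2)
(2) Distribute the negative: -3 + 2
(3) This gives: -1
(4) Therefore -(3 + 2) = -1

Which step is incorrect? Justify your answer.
Step 2: Distribute the negative: -3 + 2

Step 2 incorrectly distributes the negative sign. The correct distribution is -(3 + 2) = -3 - 2 = -5. The negative must be applied to both terms, not just the first. The error treats -(3 + 2) as -3 + 2, which equals -1 instead of -5.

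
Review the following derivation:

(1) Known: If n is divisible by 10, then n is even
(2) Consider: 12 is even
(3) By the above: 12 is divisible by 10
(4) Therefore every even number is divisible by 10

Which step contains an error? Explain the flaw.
Step 3: By the above: 12 is divisible by 10

Step 3 commits the fallacy of affirming the consequent. The known fact 'divisible by 10 → even' does NOT imply 'even → divisible by 10'. That would be the converse, which is false. For example, 12 is even but 12 ÷ 10 = 1.20, which is not an integer.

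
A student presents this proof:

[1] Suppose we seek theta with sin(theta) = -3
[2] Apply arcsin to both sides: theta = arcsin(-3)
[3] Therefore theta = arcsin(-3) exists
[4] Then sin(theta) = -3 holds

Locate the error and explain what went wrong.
Step 2: Apply arcsin to both sides: theta = arcsin(-3)

Step 2 applies arcsin to -3. However, arcsin(x) is only defined for x in [-1, 1] because sin(theta) can only produce values in that range. Since |-3| > 1, arcsin(-3) is undefined. There is no angle whose sine equals -3.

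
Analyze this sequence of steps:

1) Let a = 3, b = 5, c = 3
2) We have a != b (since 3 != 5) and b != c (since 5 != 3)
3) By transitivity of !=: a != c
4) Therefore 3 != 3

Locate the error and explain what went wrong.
Step 3: By transitivity of !=: a != c

Step 3 incorrectly applies transitivity to the '!=' relation. Transitivity states: if a R b and b R c, then a R c. However, '!=' is not transitive. Counterexample: 3 != 5 and 5 != 3, but 3 = 3 (both equal 3). Transitivity holds for relations like <, <=, =, but not for !=.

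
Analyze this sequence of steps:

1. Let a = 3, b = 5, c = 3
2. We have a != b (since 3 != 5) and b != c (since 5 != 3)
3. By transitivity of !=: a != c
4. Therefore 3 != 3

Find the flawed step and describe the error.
Step 3: By transitivity of !=: a != c

Step 3 incorrectly applies transitivity to the '!=' relation. Transitivity states: if a R b and b R c, then a R c. However, '!=' is not transitive. Counterexample: 3 != 5 and 5 != 3, but 3 = 3 (both equal 3). Transitivity holds for relations like <, <=, =, but not for !=.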